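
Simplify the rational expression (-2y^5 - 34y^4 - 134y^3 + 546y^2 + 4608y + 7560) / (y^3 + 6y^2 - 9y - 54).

Apply the Euclidean algorithm:
  -2y^5 - 34y^4 - 134y^3 + 546y^2 + 4608y + 7560 = (-2y^2 - 22y - 20)(y^3 + 6y^2 - 9y - 54) + (360y^2 + 3240y + 6480)
  y^3 + 6y^2 - 9y - 54 = ((1/360)y - 1/120)(360y^2 + 3240y + 6480) + (0)
Last nonzero remainder: 360y^2 + 3240y + 6480. Dividing through by 360 gives the monic gcd y^2 + 9y + 18.
Cancel y^2 + 9y + 18 from numerator and denominator to get the reduced form.

(-2y^3 - 16y^2 + 46y + 420)/(y - 3)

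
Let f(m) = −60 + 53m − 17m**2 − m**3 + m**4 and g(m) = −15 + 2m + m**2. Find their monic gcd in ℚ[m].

By polynomial division,
  m**4 − m**3 − 17m**2 + 53m − 60 = (m**2 − 3m + 4)(m**2 + 2m − 15) + (0)
The last nonzero remainder m**2 + 2m − 15 is already monic.

−15 + 2m + m**2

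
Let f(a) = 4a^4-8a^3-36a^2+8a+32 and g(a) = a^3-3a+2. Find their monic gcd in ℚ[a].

a^2+a-2

Euclidean algorithm in ℚ[a]:
  4a^4-8a^3-36a^2+8a+32 = (4a-8)(a^3-3a+2) + (-24a^2-24a+48)
  a^3-3a+2 = (-(1/24)a+1/24)(-24a^2-24a+48) + (0)
Last nonzero remainder: -24a^2-24a+48. Dividing through by -24 gives the monic gcd a^2+a-2.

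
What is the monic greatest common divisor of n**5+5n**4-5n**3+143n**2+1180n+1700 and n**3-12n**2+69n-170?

n**2-7n+34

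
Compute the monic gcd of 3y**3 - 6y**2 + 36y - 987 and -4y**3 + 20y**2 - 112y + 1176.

y - 7

Euclidean algorithm in ℚ[y]:
  3y**3 - 6y**2 + 36y - 987 = (-3/4)(-4y**3 + 20y**2 - 112y + 1176) + (9y**2 - 48y - 105)
  -4y**3 + 20y**2 - 112y + 1176 = (-(4/9)y - 4/27)(9y**2 - 48y - 105) + (-(1492/9)y + 10444/9)
  9y**2 - 48y - 105 = (-(81/1492)y - 135/1492)(-(1492/9)y + 10444/9) + (0)
Last nonzero remainder: -(1492/9)y + 10444/9. Dividing through by -1492/9 gives the monic gcd y - 7.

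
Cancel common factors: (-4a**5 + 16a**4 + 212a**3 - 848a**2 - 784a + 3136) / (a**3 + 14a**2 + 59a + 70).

(-4a**3 + 52a**2 - 200a + 224)/(a + 5)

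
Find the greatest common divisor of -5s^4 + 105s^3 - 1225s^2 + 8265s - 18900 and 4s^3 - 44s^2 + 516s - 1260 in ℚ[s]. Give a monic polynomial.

Euclidean algorithm in ℚ[s]:
  -5s^4 + 105s^3 - 1225s^2 + 8265s - 18900 = (-(5/4)s + 25/2)(4s^3 - 44s^2 + 516s - 1260) + (-30s^2 + 240s - 3150)
  4s^3 - 44s^2 + 516s - 1260 = (-(2/15)s + 2/5)(-30s^2 + 240s - 3150) + (0)
Last nonzero remainder: -30s^2 + 240s - 3150. Dividing through by -30 gives the monic gcd s^2 - 8s + 105.

s^2 - 8s + 105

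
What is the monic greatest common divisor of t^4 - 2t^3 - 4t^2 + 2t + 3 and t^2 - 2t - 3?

t^2 - 2t - 3

By polynomial division,
  t^4 - 2t^3 - 4t^2 + 2t + 3 = (t^2 - 1)(t^2 - 2t - 3) + (0)
The last nonzero remainder t^2 - 2t - 3 is already monic.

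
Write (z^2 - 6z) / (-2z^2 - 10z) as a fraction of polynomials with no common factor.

(-z + 6)/(2z + 10)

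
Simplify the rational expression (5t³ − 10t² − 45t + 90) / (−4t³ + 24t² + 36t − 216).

(−5t + 10)/(4t − 24)

Repeated division with remainder:
  5t³ − 10t² − 45t + 90 = (−5/4)(−4t³ + 24t² + 36t − 216) + (20t² − 180)
  −4t³ + 24t² + 36t − 216 = (−(1/5)t + 6/5)(20t² − 180) + (0)
Last nonzero remainder: 20t² − 180. Dividing through by 20 gives the monic gcd t² − 9.
Cancel t² − 9 from numerator and denominator to get the reduced form.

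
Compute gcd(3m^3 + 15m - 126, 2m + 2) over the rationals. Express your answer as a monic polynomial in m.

1

By polynomial division,
  3m^3 + 15m - 126 = ((3/2)m^2 - (3/2)m + 9)(2m + 2) + (-144)
  2m + 2 = (-(1/72)m - 1/72)(-144) + (0)
The last nonzero remainder is the constant -144, so the polynomials are coprime and gcd = 1.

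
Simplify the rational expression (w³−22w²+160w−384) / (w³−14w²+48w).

Repeated division with remainder:
  w³−22w²+160w−384 = (w³−14w²+48w) + (−8w²+112w−384)
  w³−14w²+48w = (−(1/8)w)(−8w²+112w−384) + (0)
Last nonzero remainder: −8w²+112w−384. Dividing through by −8 gives the monic gcd w²−14w+48.
Cancel w²−14w+48 from numerator and denominator to get the reduced form.

(w−8)/(w)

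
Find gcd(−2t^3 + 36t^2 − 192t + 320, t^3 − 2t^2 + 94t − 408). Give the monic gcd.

Repeated division with remainder:
  −2t^3 + 36t^2 − 192t + 320 = (−2)(t^3 − 2t^2 + 94t − 408) + (32t^2 − 4t − 496)
  t^3 − 2t^2 + 94t − 408 = ((1/32)t − 15/256)(32t^2 − 4t − 496) + ((6993/64)t − 6993/16)
  32t^2 − 4t − 496 = ((2048/6993)t + 7936/6993)((6993/64)t − 6993/16) + (0)
Last nonzero remainder: (6993/64)t − 6993/16. Dividing through by 6993/64 gives the monic gcd t − 4.

t − 4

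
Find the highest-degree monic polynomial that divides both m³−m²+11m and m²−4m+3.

1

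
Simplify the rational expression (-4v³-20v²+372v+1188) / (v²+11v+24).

Apply the Euclidean algorithm:
  -4v³-20v²+372v+1188 = (-4v+24)(v²+11v+24) + (204v+612)
  v²+11v+24 = ((1/204)v+2/51)(204v+612) + (0)
Last nonzero remainder: 204v+612. Dividing through by 204 gives the monic gcd v+3.
Cancel v+3 from numerator and denominator to get the reduced form.

(-4v²-8v+396)/(v+8)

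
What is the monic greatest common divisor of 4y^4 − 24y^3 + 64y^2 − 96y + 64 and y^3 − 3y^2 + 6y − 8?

y − 2

Euclidean algorithm in ℚ[y]:
  4y^4 − 24y^3 + 64y^2 − 96y + 64 = (4y − 12)(y^3 − 3y^2 + 6y − 8) + (4y^2 + 8y − 32)
  y^3 − 3y^2 + 6y − 8 = ((1/4)y − 5/4)(4y^2 + 8y − 32) + (24y − 48)
  4y^2 + 8y − 32 = ((1/6)y + 2/3)(24y − 48) + (0)
Last nonzero remainder: 24y − 48. Dividing through by 24 gives the monic gcd y − 2.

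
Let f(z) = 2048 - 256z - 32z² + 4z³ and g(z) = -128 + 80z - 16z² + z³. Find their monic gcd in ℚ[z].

-8 + z

By polynomial division,
  4z³ - 32z² - 256z + 2048 = (4)(z³ - 16z² + 80z - 128) + (32z² - 576z + 2560)
  z³ - 16z² + 80z - 128 = ((1/32)z + 1/16)(32z² - 576z + 2560) + (36z - 288)
  32z² - 576z + 2560 = ((8/9)z - 80/9)(36z - 288) + (0)
Last nonzero remainder: 36z - 288. Dividing through by 36 gives the monic gcd z - 8.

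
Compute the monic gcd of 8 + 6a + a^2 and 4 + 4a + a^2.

2 + a

Euclidean algorithm in ℚ[a]:
  a^2 + 6a + 8 = (a^2 + 4a + 4) + (2a + 4)
  a^2 + 4a + 4 = ((1/2)a + 1)(2a + 4) + (0)
Last nonzero remainder: 2a + 4. Dividing through by 2 gives the monic gcd a + 2.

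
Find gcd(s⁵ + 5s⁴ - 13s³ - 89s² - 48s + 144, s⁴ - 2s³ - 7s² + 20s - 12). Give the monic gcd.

s² + 2s - 3

Euclidean algorithm in ℚ[s]:
  s⁵ + 5s⁴ - 13s³ - 89s² - 48s + 144 = (s + 7)(s⁴ - 2s³ - 7s² + 20s - 12) + (8s³ - 60s² - 176s + 228)
  s⁴ - 2s³ - 7s² + 20s - 12 = ((1/8)s + 11/16)(8s³ - 60s² - 176s + 228) + ((225/4)s² + (225/2)s - 675/4)
  8s³ - 60s² - 176s + 228 = ((32/225)s - 304/225)((225/4)s² + (225/2)s - 675/4) + (0)
Last nonzero remainder: (225/4)s² + (225/2)s - 675/4. Dividing through by 225/4 gives the monic gcd s² + 2s - 3.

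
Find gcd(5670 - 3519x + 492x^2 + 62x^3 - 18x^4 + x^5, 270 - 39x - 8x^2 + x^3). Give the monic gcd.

Repeated division with remainder:
  x^5 - 18x^4 + 62x^3 + 492x^2 - 3519x + 5670 = (x^2 - 10x + 21)(x^3 - 8x^2 - 39x + 270) + (0)
The last nonzero remainder x^3 - 8x^2 - 39x + 270 is already monic.

270 - 39x - 8x^2 + x^3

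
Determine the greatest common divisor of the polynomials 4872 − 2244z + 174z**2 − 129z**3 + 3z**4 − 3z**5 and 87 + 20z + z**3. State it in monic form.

29 − 3z + z**2

Apply the Euclidean algorithm:
  −3z**5 + 3z**4 − 129z**3 + 174z**2 − 2244z + 4872 = (−3z**2 + 3z − 69)(z**3 + 20z + 87) + (375z**2 − 1125z + 10875)
  z**3 + 20z + 87 = ((1/375)z + 1/125)(375z**2 − 1125z + 10875) + (0)
Last nonzero remainder: 375z**2 − 1125z + 10875. Dividing through by 375 gives the monic gcd z**2 − 3z + 29.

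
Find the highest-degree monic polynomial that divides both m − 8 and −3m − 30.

1

Euclidean algorithm in ℚ[m]:
  m − 8 = (−1/3)(−3m − 30) + (−18)
  −3m − 30 = ((1/6)m + 5/3)(−18) + (0)
The last nonzero remainder is the constant −18, so the polynomials are coprime and gcd = 1.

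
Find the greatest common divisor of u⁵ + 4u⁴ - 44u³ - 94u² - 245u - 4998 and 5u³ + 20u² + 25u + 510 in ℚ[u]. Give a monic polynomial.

u³ + 4u² + 5u + 102

By polynomial division,
  u⁵ + 4u⁴ - 44u³ - 94u² - 245u - 4998 = ((1/5)u² - 49/5)(5u³ + 20u² + 25u + 510) + (0)
Last nonzero remainder: 5u³ + 20u² + 25u + 510. Dividing through by 5 gives the monic gcd u³ + 4u² + 5u + 102.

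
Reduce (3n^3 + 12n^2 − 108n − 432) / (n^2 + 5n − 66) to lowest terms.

(3n^2 + 30n + 72)/(n + 11)

Euclidean algorithm in ℚ[n]:
  3n^3 + 12n^2 − 108n − 432 = (3n − 3)(n^2 + 5n − 66) + (105n − 630)
  n^2 + 5n − 66 = ((1/105)n + 11/105)(105n − 630) + (0)
Last nonzero remainder: 105n − 630. Dividing through by 105 gives the monic gcd n − 6.
Cancel n − 6 from numerator and denominator to get the reduced form.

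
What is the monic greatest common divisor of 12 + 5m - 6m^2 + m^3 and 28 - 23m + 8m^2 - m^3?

Euclidean algorithm in ℚ[m]:
  m^3 - 6m^2 + 5m + 12 = (-1)(-m^3 + 8m^2 - 23m + 28) + (2m^2 - 18m + 40)
  -m^3 + 8m^2 - 23m + 28 = (-(1/2)m - 1/2)(2m^2 - 18m + 40) + (-12m + 48)
  2m^2 - 18m + 40 = (-(1/6)m + 5/6)(-12m + 48) + (0)
Last nonzero remainder: -12m + 48. Dividing through by -12 gives the monic gcd m - 4.

-4 + m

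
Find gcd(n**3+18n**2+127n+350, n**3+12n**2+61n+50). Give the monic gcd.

Euclidean algorithm in ℚ[n]:
  n**3+18n**2+127n+350 = (n**3+12n**2+61n+50) + (6n**2+66n+300)
  n**3+12n**2+61n+50 = ((1/6)n+1/6)(6n**2+66n+300) + (0)
Last nonzero remainder: 6n**2+66n+300. Dividing through by 6 gives the monic gcd n**2+11n+50.

n**2+11n+50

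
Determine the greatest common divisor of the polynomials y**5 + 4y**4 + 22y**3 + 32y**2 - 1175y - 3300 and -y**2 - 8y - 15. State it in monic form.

Repeated division with remainder:
  y**5 + 4y**4 + 22y**3 + 32y**2 - 1175y - 3300 = (-y**3 + 4y**2 - 39y + 220)(-y**2 - 8y - 15) + (0)
Last nonzero remainder: -y**2 - 8y - 15. Dividing through by -1 gives the monic gcd y**2 + 8y + 15.

y**2 + 8y + 15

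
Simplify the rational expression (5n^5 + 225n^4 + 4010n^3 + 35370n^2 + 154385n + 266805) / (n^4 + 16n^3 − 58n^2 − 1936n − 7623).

(5n^2 + 90n + 385)/(n − 11)

Repeated division with remainder:
  5n^5 + 225n^4 + 4010n^3 + 35370n^2 + 154385n + 266805 = (5n + 145)(n^4 + 16n^3 − 58n^2 − 1936n − 7623) + (1980n^3 + 53460n^2 + 473220n + 1372140)
  n^4 + 16n^3 − 58n^2 − 1936n − 7623 = ((1/1980)n − 1/180)(1980n^3 + 53460n^2 + 473220n + 1372140) + (0)
Last nonzero remainder: 1980n^3 + 53460n^2 + 473220n + 1372140. Dividing through by 1980 gives the monic gcd n^3 + 27n^2 + 239n + 693.
Cancel n^3 + 27n^2 + 239n + 693 from numerator and denominator to get the reduced form.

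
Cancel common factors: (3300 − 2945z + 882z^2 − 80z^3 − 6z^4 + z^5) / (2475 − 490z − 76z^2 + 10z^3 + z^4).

Apply the Euclidean algorithm:
  z^5 − 6z^4 − 80z^3 + 882z^2 − 2945z + 3300 = (z − 16)(z^4 + 10z^3 − 76z^2 − 490z + 2475) + (156z^3 + 156z^2 − 13260z + 42900)
  z^4 + 10z^3 − 76z^2 − 490z + 2475 = ((1/156)z + 3/52)(156z^3 + 156z^2 − 13260z + 42900) + (0)
Last nonzero remainder: 156z^3 + 156z^2 − 13260z + 42900. Dividing through by 156 gives the monic gcd z^3 + z^2 − 85z + 275.
Cancel z^3 + z^2 − 85z + 275 from numerator and denominator to get the reduced form.

(12 − 7z + z^2)/(9 + z)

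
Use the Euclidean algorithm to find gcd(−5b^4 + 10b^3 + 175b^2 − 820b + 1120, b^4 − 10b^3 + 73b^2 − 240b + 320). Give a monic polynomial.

Repeated division with remainder:
  −5b^4 + 10b^3 + 175b^2 − 820b + 1120 = (−5)(b^4 − 10b^3 + 73b^2 − 240b + 320) + (−40b^3 + 540b^2 − 2020b + 2720)
  b^4 − 10b^3 + 73b^2 − 240b + 320 = (−(1/40)b − 7/80)(−40b^3 + 540b^2 − 2020b + 2720) + ((279/4)b^2 − (1395/4)b + 558)
  −40b^3 + 540b^2 − 2020b + 2720 = (−(160/279)b + 1360/279)((279/4)b^2 − (1395/4)b + 558) + (0)
Last nonzero remainder: (279/4)b^2 − (1395/4)b + 558. Dividing through by 279/4 gives the monic gcd b^2 − 5b + 8.

b^2 − 5b + 8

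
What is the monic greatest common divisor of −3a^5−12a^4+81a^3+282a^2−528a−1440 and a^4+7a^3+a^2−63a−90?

Repeated division with remainder:
  −3a^5−12a^4+81a^3+282a^2−528a−1440 = (−3a+9)(a^4+7a^3+a^2−63a−90) + (21a^3+84a^2−231a−630)
  a^4+7a^3+a^2−63a−90 = ((1/21)a+1/7)(21a^3+84a^2−231a−630) + (0)
Last nonzero remainder: 21a^3+84a^2−231a−630. Dividing through by 21 gives the monic gcd a^3+4a^2−11a−30.

a^3+4a^2−11a−30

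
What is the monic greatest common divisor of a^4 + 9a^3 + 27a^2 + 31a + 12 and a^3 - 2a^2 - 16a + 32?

Repeated division with remainder:
  a^4 + 9a^3 + 27a^2 + 31a + 12 = (a + 11)(a^3 - 2a^2 - 16a + 32) + (65a^2 + 175a - 340)
  a^3 - 2a^2 - 16a + 32 = ((1/65)a - 61/845)(65a^2 + 175a - 340) + ((315/169)a + 1260/169)
  65a^2 + 175a - 340 = ((2197/63)a - 2873/63)((315/169)a + 1260/169) + (0)
Last nonzero remainder: (315/169)a + 1260/169. Dividing through by 315/169 gives the monic gcd a + 4.

a + 4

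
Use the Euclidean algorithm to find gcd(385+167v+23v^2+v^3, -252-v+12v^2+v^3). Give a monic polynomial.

7+v

Euclidean algorithm in ℚ[v]:
  v^3+23v^2+167v+385 = (v^3+12v^2-v-252) + (11v^2+168v+637)
  v^3+12v^2-v-252 = ((1/11)v-36/121)(11v^2+168v+637) + (-(1080/121)v-7560/121)
  11v^2+168v+637 = (-(1331/1080)v-11011/1080)(-(1080/121)v-7560/121) + (0)
Last nonzero remainder: -(1080/121)v-7560/121. Dividing through by -1080/121 gives the monic gcd v+7.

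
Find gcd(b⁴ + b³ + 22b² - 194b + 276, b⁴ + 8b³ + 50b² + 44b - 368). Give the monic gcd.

By polynomial division,
  b⁴ + b³ + 22b² - 194b + 276 = (b⁴ + 8b³ + 50b² + 44b - 368) + (-7b³ - 28b² - 238b + 644)
  b⁴ + 8b³ + 50b² + 44b - 368 = (-(1/7)b - 4/7)(-7b³ - 28b² - 238b + 644) + (0)
Last nonzero remainder: -7b³ - 28b² - 238b + 644. Dividing through by -7 gives the monic gcd b³ + 4b² + 34b - 92.

b³ + 4b² + 34b - 92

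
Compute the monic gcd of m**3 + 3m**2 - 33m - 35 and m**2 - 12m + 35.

m - 5

Apply the Euclidean algorithm:
  m**3 + 3m**2 - 33m - 35 = (m + 15)(m**2 - 12m + 35) + (112m - 560)
  m**2 - 12m + 35 = ((1/112)m - 1/16)(112m - 560) + (0)
Last nonzero remainder: 112m - 560. Dividing through by 112 gives the monic gcd m - 5.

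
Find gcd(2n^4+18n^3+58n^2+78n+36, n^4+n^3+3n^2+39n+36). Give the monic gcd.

Repeated division with remainder:
  2n^4+18n^3+58n^2+78n+36 = (2)(n^4+n^3+3n^2+39n+36) + (16n^3+52n^2-36)
  n^4+n^3+3n^2+39n+36 = ((1/16)n-9/64)(16n^3+52n^2-36) + ((165/16)n^2+(165/4)n+495/16)
  16n^3+52n^2-36 = ((256/165)n-64/55)((165/16)n^2+(165/4)n+495/16) + (0)
Last nonzero remainder: (165/16)n^2+(165/4)n+495/16. Dividing through by 165/16 gives the monic gcd n^2+4n+3.

n^2+4n+3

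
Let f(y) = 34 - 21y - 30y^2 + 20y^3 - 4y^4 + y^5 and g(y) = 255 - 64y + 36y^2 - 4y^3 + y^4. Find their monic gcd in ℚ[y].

17 - 2y + y^2

By polynomial division,
  y^5 - 4y^4 + 20y^3 - 30y^2 - 21y + 34 = (y)(y^4 - 4y^3 + 36y^2 - 64y + 255) + (-16y^3 + 34y^2 - 276y + 34)
  y^4 - 4y^3 + 36y^2 - 64y + 255 = (-(1/16)y + 15/128)(-16y^3 + 34y^2 - 276y + 34) + ((945/64)y^2 - (945/32)y + 16065/64)
  -16y^3 + 34y^2 - 276y + 34 = (-(1024/945)y + 128/945)((945/64)y^2 - (945/32)y + 16065/64) + (0)
Last nonzero remainder: (945/64)y^2 - (945/32)y + 16065/64. Dividing through by 945/64 gives the monic gcd y^2 - 2y + 17.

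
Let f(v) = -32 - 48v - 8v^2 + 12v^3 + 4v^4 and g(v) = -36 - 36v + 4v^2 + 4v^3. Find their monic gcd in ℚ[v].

1 + v

Apply the Euclidean algorithm:
  4v^4 + 12v^3 - 8v^2 - 48v - 32 = (v + 2)(4v^3 + 4v^2 - 36v - 36) + (20v^2 + 60v + 40)
  4v^3 + 4v^2 - 36v - 36 = ((1/5)v - 2/5)(20v^2 + 60v + 40) + (-20v - 20)
  20v^2 + 60v + 40 = (-v - 2)(-20v - 20) + (0)
Last nonzero remainder: -20v - 20. Dividing through by -20 gives the monic gcd v + 1.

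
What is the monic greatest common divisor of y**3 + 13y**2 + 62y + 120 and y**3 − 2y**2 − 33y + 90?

y + 6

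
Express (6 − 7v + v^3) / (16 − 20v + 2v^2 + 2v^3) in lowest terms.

Repeated division with remainder:
  v^3 − 7v + 6 = (1/2)(2v^3 + 2v^2 − 20v + 16) + (−v^2 + 3v − 2)
  2v^3 + 2v^2 − 20v + 16 = (−2v − 8)(−v^2 + 3v − 2) + (0)
Last nonzero remainder: −v^2 + 3v − 2. Dividing through by −1 gives the monic gcd v^2 − 3v + 2.
Cancel v^2 − 3v + 2 from numerator and denominator to get the reduced form.

(3 + v)/(8 + 2v)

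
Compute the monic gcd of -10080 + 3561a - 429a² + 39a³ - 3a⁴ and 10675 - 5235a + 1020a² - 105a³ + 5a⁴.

By polynomial division,
  -3a⁴ + 39a³ - 429a² + 3561a - 10080 = (-3/5)(5a⁴ - 105a³ + 1020a² - 5235a + 10675) + (-24a³ + 183a² + 420a - 3675)
  5a⁴ - 105a³ + 1020a² - 5235a + 10675 = (-(5/24)a + 535/192)(-24a³ + 183a² + 420a - 3675) + ((38245/64)a² - (114735/16)a + 1338575/64)
  -24a³ + 183a² + 420a - 3675 = (-(1536/38245)a - 1344/7649)((38245/64)a² - (114735/16)a + 1338575/64) + (0)
Last nonzero remainder: (38245/64)a² - (114735/16)a + 1338575/64. Dividing through by 38245/64 gives the monic gcd a² - 12a + 35.

35 - 12a + a²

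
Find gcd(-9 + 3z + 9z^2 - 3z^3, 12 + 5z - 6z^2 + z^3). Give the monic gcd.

-3 - 2z + z^2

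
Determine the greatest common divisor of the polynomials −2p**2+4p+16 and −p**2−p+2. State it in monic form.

By polynomial division,
  −2p**2+4p+16 = (2)(−p**2−p+2) + (6p+12)
  −p**2−p+2 = (−(1/6)p+1/6)(6p+12) + (0)
Last nonzero remainder: 6p+12. Dividing through by 6 gives the monic gcd p+2.

p+2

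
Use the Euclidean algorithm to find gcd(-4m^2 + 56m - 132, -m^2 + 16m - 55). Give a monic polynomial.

m - 11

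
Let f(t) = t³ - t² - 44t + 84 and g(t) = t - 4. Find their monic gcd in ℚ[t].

Repeated division with remainder:
  t³ - t² - 44t + 84 = (t² + 3t - 32)(t - 4) + (-44)
  t - 4 = (-(1/44)t + 1/11)(-44) + (0)
The last nonzero remainder is the constant -44, so the polynomials are coprime and gcd = 1.

1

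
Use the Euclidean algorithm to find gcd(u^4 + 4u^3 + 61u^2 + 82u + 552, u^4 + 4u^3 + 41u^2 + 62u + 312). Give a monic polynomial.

Apply the Euclidean algorithm:
  u^4 + 4u^3 + 61u^2 + 82u + 552 = (u^4 + 4u^3 + 41u^2 + 62u + 312) + (20u^2 + 20u + 240)
  u^4 + 4u^3 + 41u^2 + 62u + 312 = ((1/20)u^2 + (3/20)u + 13/10)(20u^2 + 20u + 240) + (0)
Last nonzero remainder: 20u^2 + 20u + 240. Dividing through by 20 gives the monic gcd u^2 + u + 12.

u^2 + u + 12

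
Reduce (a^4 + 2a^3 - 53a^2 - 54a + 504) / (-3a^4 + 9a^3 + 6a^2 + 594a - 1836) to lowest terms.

Apply the Euclidean algorithm:
  a^4 + 2a^3 - 53a^2 - 54a + 504 = (-1/3)(-3a^4 + 9a^3 + 6a^2 + 594a - 1836) + (5a^3 - 51a^2 + 144a - 108)
  -3a^4 + 9a^3 + 6a^2 + 594a - 1836 = (-(3/5)a - 108/25)(5a^3 - 51a^2 + 144a - 108) + (-(3198/25)a^2 + (28782/25)a - 57564/25)
  5a^3 - 51a^2 + 144a - 108 = (-(125/3198)a + 25/533)(-(3198/25)a^2 + (28782/25)a - 57564/25) + (0)
Last nonzero remainder: -(3198/25)a^2 + (28782/25)a - 57564/25. Dividing through by -3198/25 gives the monic gcd a^2 - 9a + 18.
Cancel a^2 - 9a + 18 from numerator and denominator to get the reduced form.

(-a^2 - 11a - 28)/(3a^2 + 18a + 102)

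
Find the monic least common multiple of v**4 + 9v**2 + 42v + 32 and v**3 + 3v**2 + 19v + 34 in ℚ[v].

v**6 + v**5 + 26v**4 + 51v**3 + 227v**2 + 746v + 544

Repeated division with remainder:
  v**4 + 9v**2 + 42v + 32 = (v - 3)(v**3 + 3v**2 + 19v + 34) + (-v**2 + 65v + 134)
  v**3 + 3v**2 + 19v + 34 = (-v - 68)(-v**2 + 65v + 134) + (4573v + 9146)
  -v**2 + 65v + 134 = (-(1/4573)v + 67/4573)(4573v + 9146) + (0)
Last nonzero remainder: 4573v + 9146. Dividing through by 4573 gives the monic gcd v + 2.
Then lcm(f, g) = f·g / gcd(f, g); expanding and making the result monic gives the answer.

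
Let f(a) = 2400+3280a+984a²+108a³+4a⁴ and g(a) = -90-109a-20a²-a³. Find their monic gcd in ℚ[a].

10+11a+a²

Euclidean algorithm in ℚ[a]:
  4a⁴+108a³+984a²+3280a+2400 = (-4a-28)(-a³-20a²-109a-90) + (-12a²-132a-120)
  -a³-20a²-109a-90 = ((1/12)a+3/4)(-12a²-132a-120) + (0)
Last nonzero remainder: -12a²-132a-120. Dividing through by -12 gives the monic gcd a²+11a+10.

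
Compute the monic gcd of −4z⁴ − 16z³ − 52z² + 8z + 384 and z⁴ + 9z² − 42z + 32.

z³ + z² + 10z − 32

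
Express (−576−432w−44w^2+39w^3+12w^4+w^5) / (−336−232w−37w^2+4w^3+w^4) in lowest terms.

By polynomial division,
  w^5+12w^4+39w^3−44w^2−432w−576 = (w+8)(w^4+4w^3−37w^2−232w−336) + (44w^3+484w^2+1760w+2112)
  w^4+4w^3−37w^2−232w−336 = ((1/44)w−7/44)(44w^3+484w^2+1760w+2112) + (0)
Last nonzero remainder: 44w^3+484w^2+1760w+2112. Dividing through by 44 gives the monic gcd w^3+11w^2+40w+48.
Cancel w^3+11w^2+40w+48 from numerator and denominator to get the reduced form.

(−12+w+w^2)/(−7+w)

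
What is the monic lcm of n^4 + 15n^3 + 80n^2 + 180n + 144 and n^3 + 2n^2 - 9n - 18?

n^5 + 12n^4 + 35n^3 - 60n^2 - 396n - 432

Euclidean algorithm in ℚ[n]:
  n^4 + 15n^3 + 80n^2 + 180n + 144 = (n + 13)(n^3 + 2n^2 - 9n - 18) + (63n^2 + 315n + 378)
  n^3 + 2n^2 - 9n - 18 = ((1/63)n - 1/21)(63n^2 + 315n + 378) + (0)
Last nonzero remainder: 63n^2 + 315n + 378. Dividing through by 63 gives the monic gcd n^2 + 5n + 6.
Then lcm(f, g) = f·g / gcd(f, g); expanding and making the result monic gives the answer.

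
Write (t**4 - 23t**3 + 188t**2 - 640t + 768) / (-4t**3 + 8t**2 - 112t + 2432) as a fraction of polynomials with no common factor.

(-t**3 + 15t**2 - 68t + 96)/(4t**2 + 24t + 304)

By polynomial division,
  t**4 - 23t**3 + 188t**2 - 640t + 768 = (-(1/4)t + 21/4)(-4t**3 + 8t**2 - 112t + 2432) + (118t**2 + 556t - 12000)
  -4t**3 + 8t**2 - 112t + 2432 = (-(2/59)t + 792/3481)(118t**2 + 556t - 12000) + (-(2246224/3481)t + 17969792/3481)
  118t**2 + 556t - 12000 = (-(205379/1123112)t - 1305375/561556)(-(2246224/3481)t + 17969792/3481) + (0)
Last nonzero remainder: -(2246224/3481)t + 17969792/3481. Dividing through by -2246224/3481 gives the monic gcd t - 8.
Cancel t - 8 from numerator and denominator to get the reduced form.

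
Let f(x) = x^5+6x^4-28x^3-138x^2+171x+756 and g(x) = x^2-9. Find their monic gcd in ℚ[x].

Apply the Euclidean algorithm:
  x^5+6x^4-28x^3-138x^2+171x+756 = (x^3+6x^2-19x-84)(x^2-9) + (0)
The last nonzero remainder x^2-9 is already monic.

x^2-9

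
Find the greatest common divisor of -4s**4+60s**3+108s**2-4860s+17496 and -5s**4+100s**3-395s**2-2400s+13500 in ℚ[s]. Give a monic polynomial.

s**2-15s+54

By polynomial division,
  -4s**4+60s**3+108s**2-4860s+17496 = (4/5)(-5s**4+100s**3-395s**2-2400s+13500) + (-20s**3+424s**2-2940s+6696)
  -5s**4+100s**3-395s**2-2400s+13500 = ((1/4)s+3/10)(-20s**3+424s**2-2940s+6696) + ((1064/5)s**2-3192s+57456/5)
  -20s**3+424s**2-2940s+6696 = (-(25/266)s+155/266)((1064/5)s**2-3192s+57456/5) + (0)
Last nonzero remainder: (1064/5)s**2-3192s+57456/5. Dividing through by 1064/5 gives the monic gcd s**2-15s+54.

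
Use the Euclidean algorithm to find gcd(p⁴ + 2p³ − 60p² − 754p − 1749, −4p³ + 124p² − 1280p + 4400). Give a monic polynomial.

p − 11

Apply the Euclidean algorithm:
  p⁴ + 2p³ − 60p² − 754p − 1749 = (−(1/4)p − 33/4)(−4p³ + 124p² − 1280p + 4400) + (643p² − 10214p + 34551)
  −4p³ + 124p² − 1280p + 4400 = (−(4/643)p + 38876/413449)(643p² − 10214p + 34551) + (−(43270084/413449)p + 475970924/413449)
  643p² − 10214p + 34551 = (−(265847707/43270084)p + 1298643309/43270084)(−(43270084/413449)p + 475970924/413449) + (0)
Last nonzero remainder: −(43270084/413449)p + 475970924/413449. Dividing through by −43270084/413449 gives the monic gcd p − 11.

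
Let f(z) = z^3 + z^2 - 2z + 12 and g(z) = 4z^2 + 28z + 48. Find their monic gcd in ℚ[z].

z + 3

Repeated division with remainder:
  z^3 + z^2 - 2z + 12 = ((1/4)z - 3/2)(4z^2 + 28z + 48) + (28z + 84)
  4z^2 + 28z + 48 = ((1/7)z + 4/7)(28z + 84) + (0)
Last nonzero remainder: 28z + 84. Dividing through by 28 gives the monic gcd z + 3.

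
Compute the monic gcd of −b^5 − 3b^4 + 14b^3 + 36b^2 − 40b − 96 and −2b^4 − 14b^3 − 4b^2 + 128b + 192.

Euclidean algorithm in ℚ[b]:
  −b^5 − 3b^4 + 14b^3 + 36b^2 − 40b − 96 = ((1/2)b − 2)(−2b^4 − 14b^3 − 4b^2 + 128b + 192) + (−12b^3 − 36b^2 + 120b + 288)
  −2b^4 − 14b^3 − 4b^2 + 128b + 192 = ((1/6)b + 2/3)(−12b^3 − 36b^2 + 120b + 288) + (0)
Last nonzero remainder: −12b^3 − 36b^2 + 120b + 288. Dividing through by −12 gives the monic gcd b^3 + 3b^2 − 10b − 24.

b^3 + 3b^2 − 10b − 24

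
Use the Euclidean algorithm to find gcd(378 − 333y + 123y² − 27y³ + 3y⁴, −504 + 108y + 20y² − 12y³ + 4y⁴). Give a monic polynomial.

By polynomial division,
  3y⁴ − 27y³ + 123y² − 333y + 378 = (3/4)(4y⁴ − 12y³ + 20y² + 108y − 504) + (−18y³ + 108y² − 414y + 756)
  4y⁴ − 12y³ + 20y² + 108y − 504 = (−(2/9)y − 2/3)(−18y³ + 108y² − 414y + 756) + (0)
Last nonzero remainder: −18y³ + 108y² − 414y + 756. Dividing through by −18 gives the monic gcd y³ − 6y² + 23y − 42.

−42 + 23y − 6y² + y³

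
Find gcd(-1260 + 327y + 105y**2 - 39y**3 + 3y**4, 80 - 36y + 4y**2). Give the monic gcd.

Euclidean algorithm in ℚ[y]:
  3y**4 - 39y**3 + 105y**2 + 327y - 1260 = ((3/4)y**2 - 3y - 63/4)(4y**2 - 36y + 80) + (0)
Last nonzero remainder: 4y**2 - 36y + 80. Dividing through by 4 gives the monic gcd y**2 - 9y + 20.

20 - 9y + y**2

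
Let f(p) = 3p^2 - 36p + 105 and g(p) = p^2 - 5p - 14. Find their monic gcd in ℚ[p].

Repeated division with remainder:
  3p^2 - 36p + 105 = (3)(p^2 - 5p - 14) + (-21p + 147)
  p^2 - 5p - 14 = (-(1/21)p - 2/21)(-21p + 147) + (0)
Last nonzero remainder: -21p + 147. Dividing through by -21 gives the monic gcd p - 7.

p - 7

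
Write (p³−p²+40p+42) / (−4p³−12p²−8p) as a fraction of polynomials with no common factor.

Euclidean algorithm in ℚ[p]:
  p³−p²+40p+42 = (−1/4)(−4p³−12p²−8p) + (−4p²+38p+42)
  −4p³−12p²−8p = (p+25/2)(−4p²+38p+42) + (−525p−525)
  −4p²+38p+42 = ((4/525)p−2/25)(−525p−525) + (0)
Last nonzero remainder: −525p−525. Dividing through by −525 gives the monic gcd p+1.
Cancel p+1 from numerator and denominator to get the reduced form.

(−p²+2p−42)/(4p²+8p)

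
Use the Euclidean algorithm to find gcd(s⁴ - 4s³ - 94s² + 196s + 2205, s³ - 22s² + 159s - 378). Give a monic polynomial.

s² - 16s + 63

By polynomial division,
  s⁴ - 4s³ - 94s² + 196s + 2205 = (s + 18)(s³ - 22s² + 159s - 378) + (143s² - 2288s + 9009)
  s³ - 22s² + 159s - 378 = ((1/143)s - 6/143)(143s² - 2288s + 9009) + (0)
Last nonzero remainder: 143s² - 2288s + 9009. Dividing through by 143 gives the monic gcd s² - 16s + 63.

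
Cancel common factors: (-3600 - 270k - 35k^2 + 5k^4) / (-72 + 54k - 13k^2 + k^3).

(600 + 145k + 30k^2 + 5k^3)/(12 - 7k + k^2)

Repeated division with remainder:
  5k^4 - 35k^2 - 270k - 3600 = (5k + 65)(k^3 - 13k^2 + 54k - 72) + (540k^2 - 3420k + 1080)
  k^3 - 13k^2 + 54k - 72 = ((1/540)k - 1/81)(540k^2 - 3420k + 1080) + ((88/9)k - 176/3)
  540k^2 - 3420k + 1080 = ((1215/22)k - 405/22)((88/9)k - 176/3) + (0)
Last nonzero remainder: (88/9)k - 176/3. Dividing through by 88/9 gives the monic gcd k - 6.
Cancel k - 6 from numerator and denominator to get the reduced form.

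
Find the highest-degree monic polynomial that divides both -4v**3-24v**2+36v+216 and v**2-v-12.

v+3

Apply the Euclidean algorithm:
  -4v**3-24v**2+36v+216 = (-4v-28)(v**2-v-12) + (-40v-120)
  v**2-v-12 = (-(1/40)v+1/10)(-40v-120) + (0)
Last nonzero remainder: -40v-120. Dividing through by -40 gives the monic gcd v+3.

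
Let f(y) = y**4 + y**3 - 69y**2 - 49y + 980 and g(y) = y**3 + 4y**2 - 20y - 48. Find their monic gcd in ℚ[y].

Repeated division with remainder:
  y**4 + y**3 - 69y**2 - 49y + 980 = (y - 3)(y**3 + 4y**2 - 20y - 48) + (-37y**2 - 61y + 836)
  y**3 + 4y**2 - 20y - 48 = (-(1/37)y - 87/1369)(-37y**2 - 61y + 836) + (-(1755/1369)y + 7020/1369)
  -37y**2 - 61y + 836 = ((50653/1755)y + 286121/1755)(-(1755/1369)y + 7020/1369) + (0)
Last nonzero remainder: -(1755/1369)y + 7020/1369. Dividing through by -1755/1369 gives the monic gcd y - 4.

y - 4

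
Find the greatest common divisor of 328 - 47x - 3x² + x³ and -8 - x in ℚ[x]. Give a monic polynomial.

8 + x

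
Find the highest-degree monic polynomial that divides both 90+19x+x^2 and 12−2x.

Repeated division with remainder:
  x^2+19x+90 = (−(1/2)x−25/2)(−2x+12) + (240)
  −2x+12 = (−(1/120)x+1/20)(240) + (0)
The last nonzero remainder is the constant 240, so the polynomials are coprime and gcd = 1.

1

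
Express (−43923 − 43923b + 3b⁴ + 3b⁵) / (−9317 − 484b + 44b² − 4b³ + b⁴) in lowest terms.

(33 + 36b + 3b²)/(7 + b)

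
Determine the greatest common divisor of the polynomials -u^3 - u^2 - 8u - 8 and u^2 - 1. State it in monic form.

u + 1

Apply the Euclidean algorithm:
  -u^3 - u^2 - 8u - 8 = (-u - 1)(u^2 - 1) + (-9u - 9)
  u^2 - 1 = (-(1/9)u + 1/9)(-9u - 9) + (0)
Last nonzero remainder: -9u - 9. Dividing through by -9 gives the monic gcd u + 1.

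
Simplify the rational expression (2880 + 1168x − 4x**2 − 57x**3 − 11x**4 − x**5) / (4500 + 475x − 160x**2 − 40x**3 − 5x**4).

Euclidean algorithm in ℚ[x]:
  −x**5 − 11x**4 − 57x**3 − 4x**2 + 1168x + 2880 = ((1/5)x + 3/5)(−5x**4 − 40x**3 − 160x**2 + 475x + 4500) + (−x**3 − 3x**2 − 17x + 180)
  −5x**4 − 40x**3 − 160x**2 + 475x + 4500 = (5x + 25)(−x**3 − 3x**2 − 17x + 180) + (0)
Last nonzero remainder: −x**3 − 3x**2 − 17x + 180. Dividing through by −1 gives the monic gcd x**3 + 3x**2 + 17x − 180.
Cancel x**3 + 3x**2 + 17x − 180 from numerator and denominator to get the reduced form.

(16 + 8x + x**2)/(25 + 5x)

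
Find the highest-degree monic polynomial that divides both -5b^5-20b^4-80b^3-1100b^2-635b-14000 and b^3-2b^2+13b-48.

Repeated division with remainder:
  -5b^5-20b^4-80b^3-1100b^2-635b-14000 = (-5b^2-30b-75)(b^3-2b^2+13b-48) + (-1100b^2-1100b-17600)
  b^3-2b^2+13b-48 = (-(1/1100)b+3/1100)(-1100b^2-1100b-17600) + (0)
Last nonzero remainder: -1100b^2-1100b-17600. Dividing through by -1100 gives the monic gcd b^2+b+16.

b^2+b+16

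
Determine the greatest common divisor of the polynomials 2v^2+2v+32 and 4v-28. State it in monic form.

1

Apply the Euclidean algorithm:
  2v^2+2v+32 = ((1/2)v+4)(4v-28) + (144)
  4v-28 = ((1/36)v-7/36)(144) + (0)
The last nonzero remainder is the constant 144, so the polynomials are coprime and gcd = 1.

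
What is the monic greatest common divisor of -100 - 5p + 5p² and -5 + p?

Apply the Euclidean algorithm:
  5p² - 5p - 100 = (5p + 20)(p - 5) + (0)
The last nonzero remainder p - 5 is already monic.

-5 + p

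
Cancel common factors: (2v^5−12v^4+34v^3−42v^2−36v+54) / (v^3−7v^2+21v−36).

By polynomial division,
  2v^5−12v^4+34v^3−42v^2−36v+54 = (2v^2+2v+6)(v^3−7v^2+21v−36) + (30v^2−90v+270)
  v^3−7v^2+21v−36 = ((1/30)v−2/15)(30v^2−90v+270) + (0)
Last nonzero remainder: 30v^2−90v+270. Dividing through by 30 gives the monic gcd v^2−3v+9.
Cancel v^2−3v+9 from numerator and denominator to get the reduced form.

(2v^3−6v^2−2v+6)/(v−4)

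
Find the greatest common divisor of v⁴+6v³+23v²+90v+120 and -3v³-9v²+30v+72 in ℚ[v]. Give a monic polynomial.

Repeated division with remainder:
  v⁴+6v³+23v²+90v+120 = (-(1/3)v-1)(-3v³-9v²+30v+72) + (24v²+144v+192)
  -3v³-9v²+30v+72 = (-(1/8)v+3/8)(24v²+144v+192) + (0)
Last nonzero remainder: 24v²+144v+192. Dividing through by 24 gives the monic gcd v²+6v+8.

v²+6v+8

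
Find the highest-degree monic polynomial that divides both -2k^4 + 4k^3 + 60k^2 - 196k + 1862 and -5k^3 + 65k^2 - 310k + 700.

k - 7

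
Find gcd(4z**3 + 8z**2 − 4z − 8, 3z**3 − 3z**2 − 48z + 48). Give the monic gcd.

Apply the Euclidean algorithm:
  4z**3 + 8z**2 − 4z − 8 = (4/3)(3z**3 − 3z**2 − 48z + 48) + (12z**2 + 60z − 72)
  3z**3 − 3z**2 − 48z + 48 = ((1/4)z − 3/2)(12z**2 + 60z − 72) + (60z − 60)
  12z**2 + 60z − 72 = ((1/5)z + 6/5)(60z − 60) + (0)
Last nonzero remainder: 60z − 60. Dividing through by 60 gives the monic gcd z − 1.

z − 1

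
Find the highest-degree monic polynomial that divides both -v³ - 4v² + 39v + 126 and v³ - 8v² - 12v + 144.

v - 6

Apply the Euclidean algorithm:
  -v³ - 4v² + 39v + 126 = (-1)(v³ - 8v² - 12v + 144) + (-12v² + 27v + 270)
  v³ - 8v² - 12v + 144 = (-(1/12)v + 23/48)(-12v² + 27v + 270) + (-(39/16)v + 117/8)
  -12v² + 27v + 270 = ((64/13)v + 240/13)(-(39/16)v + 117/8) + (0)
Last nonzero remainder: -(39/16)v + 117/8. Dividing through by -39/16 gives the monic gcd v - 6.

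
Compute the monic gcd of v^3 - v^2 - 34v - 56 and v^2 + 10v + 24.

v + 4

Repeated division with remainder:
  v^3 - v^2 - 34v - 56 = (v - 11)(v^2 + 10v + 24) + (52v + 208)
  v^2 + 10v + 24 = ((1/52)v + 3/26)(52v + 208) + (0)
Last nonzero remainder: 52v + 208. Dividing through by 52 gives the monic gcd v + 4.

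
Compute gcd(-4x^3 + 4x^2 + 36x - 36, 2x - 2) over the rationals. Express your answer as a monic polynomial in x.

Repeated division with remainder:
  -4x^3 + 4x^2 + 36x - 36 = (-2x^2 + 18)(2x - 2) + (0)
Last nonzero remainder: 2x - 2. Dividing through by 2 gives the monic gcd x - 1.

x - 1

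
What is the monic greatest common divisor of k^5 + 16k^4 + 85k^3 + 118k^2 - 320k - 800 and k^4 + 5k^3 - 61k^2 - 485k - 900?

By polynomial division,
  k^5 + 16k^4 + 85k^3 + 118k^2 - 320k - 800 = (k + 11)(k^4 + 5k^3 - 61k^2 - 485k - 900) + (91k^3 + 1274k^2 + 5915k + 9100)
  k^4 + 5k^3 - 61k^2 - 485k - 900 = ((1/91)k - 9/91)(91k^3 + 1274k^2 + 5915k + 9100) + (0)
Last nonzero remainder: 91k^3 + 1274k^2 + 5915k + 9100. Dividing through by 91 gives the monic gcd k^3 + 14k^2 + 65k + 100.

k^3 + 14k^2 + 65k + 100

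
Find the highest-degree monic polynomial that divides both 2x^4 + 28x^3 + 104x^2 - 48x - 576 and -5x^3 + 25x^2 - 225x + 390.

x - 2

By polynomial division,
  2x^4 + 28x^3 + 104x^2 - 48x - 576 = (-(2/5)x - 38/5)(-5x^3 + 25x^2 - 225x + 390) + (204x^2 - 1602x + 2388)
  -5x^3 + 25x^2 - 225x + 390 = (-(5/204)x - 485/6936)(204x^2 - 1602x + 2388) + (-(321935/1156)x + 321935/578)
  204x^2 - 1602x + 2388 = (-(235824/321935)x + 1380264/321935)(-(321935/1156)x + 321935/578) + (0)
Last nonzero remainder: -(321935/1156)x + 321935/578. Dividing through by -321935/1156 gives the monic gcd x - 2.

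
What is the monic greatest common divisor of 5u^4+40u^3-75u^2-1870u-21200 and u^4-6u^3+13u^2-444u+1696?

Apply the Euclidean algorithm:
  5u^4+40u^3-75u^2-1870u-21200 = (5)(u^4-6u^3+13u^2-444u+1696) + (70u^3-140u^2+350u-29680)
  u^4-6u^3+13u^2-444u+1696 = ((1/70)u-2/35)(70u^3-140u^2+350u-29680) + (0)
Last nonzero remainder: 70u^3-140u^2+350u-29680. Dividing through by 70 gives the monic gcd u^3-2u^2+5u-424.

u^3-2u^2+5u-424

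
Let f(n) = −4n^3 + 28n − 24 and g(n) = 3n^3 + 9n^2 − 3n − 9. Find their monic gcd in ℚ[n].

Euclidean algorithm in ℚ[n]:
  −4n^3 + 28n − 24 = (−4/3)(3n^3 + 9n^2 − 3n − 9) + (12n^2 + 24n − 36)
  3n^3 + 9n^2 − 3n − 9 = ((1/4)n + 1/4)(12n^2 + 24n − 36) + (0)
Last nonzero remainder: 12n^2 + 24n − 36. Dividing through by 12 gives the monic gcd n^2 + 2n − 3.

n^2 + 2n − 3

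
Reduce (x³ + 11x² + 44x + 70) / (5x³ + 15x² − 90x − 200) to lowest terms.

Repeated division with remainder:
  x³ + 11x² + 44x + 70 = (1/5)(5x³ + 15x² − 90x − 200) + (8x² + 62x + 110)
  5x³ + 15x² − 90x − 200 = ((5/8)x − 95/32)(8x² + 62x + 110) + ((405/16)x + 2025/16)
  8x² + 62x + 110 = ((128/405)x + 352/405)((405/16)x + 2025/16) + (0)
Last nonzero remainder: (405/16)x + 2025/16. Dividing through by 405/16 gives the monic gcd x + 5.
Cancel x + 5 from numerator and denominator to get the reduced form.

(x² + 6x + 14)/(5x² − 10x − 40)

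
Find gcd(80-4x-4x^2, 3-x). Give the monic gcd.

Apply the Euclidean algorithm:
  -4x^2-4x+80 = (4x+16)(-x+3) + (32)
  -x+3 = (-(1/32)x+3/32)(32) + (0)
The last nonzero remainder is the constant 32, so the polynomials are coprime and gcd = 1.

1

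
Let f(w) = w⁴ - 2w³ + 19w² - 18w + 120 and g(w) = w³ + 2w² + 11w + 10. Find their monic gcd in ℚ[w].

w² + w + 10

By polynomial division,
  w⁴ - 2w³ + 19w² - 18w + 120 = (w - 4)(w³ + 2w² + 11w + 10) + (16w² + 16w + 160)
  w³ + 2w² + 11w + 10 = ((1/16)w + 1/16)(16w² + 16w + 160) + (0)
Last nonzero remainder: 16w² + 16w + 160. Dividing through by 16 gives the monic gcd w² + w + 10.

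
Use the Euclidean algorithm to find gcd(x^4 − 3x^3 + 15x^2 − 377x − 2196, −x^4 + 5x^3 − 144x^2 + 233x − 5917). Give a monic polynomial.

x^2 + 2x + 61

Apply the Euclidean algorithm:
  x^4 − 3x^3 + 15x^2 − 377x − 2196 = (−1)(−x^4 + 5x^3 − 144x^2 + 233x − 5917) + (2x^3 − 129x^2 − 144x − 8113)
  −x^4 + 5x^3 − 144x^2 + 233x − 5917 = (−(1/2)x − 119/4)(2x^3 − 129x^2 − 144x − 8113) + (−(16215/4)x^2 − (16215/2)x − 989115/4)
  2x^3 − 129x^2 − 144x − 8113 = (−(8/16215)x + 532/16215)(−(16215/4)x^2 − (16215/2)x − 989115/4) + (0)
Last nonzero remainder: −(16215/4)x^2 − (16215/2)x − 989115/4. Dividing through by −16215/4 gives the monic gcd x^2 + 2x + 61.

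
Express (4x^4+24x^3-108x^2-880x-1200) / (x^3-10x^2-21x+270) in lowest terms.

(4x^2+28x+40)/(x-9)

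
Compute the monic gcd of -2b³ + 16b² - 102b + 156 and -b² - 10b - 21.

1

Repeated division with remainder:
  -2b³ + 16b² - 102b + 156 = (2b - 36)(-b² - 10b - 21) + (-420b - 600)
  -b² - 10b - 21 = ((1/420)b + 1/49)(-420b - 600) + (-429/49)
  -420b - 600 = ((6860/143)b + 9800/143)(-429/49) + (0)
The last nonzero remainder is the constant -429/49, so the polynomials are coprime and gcd = 1.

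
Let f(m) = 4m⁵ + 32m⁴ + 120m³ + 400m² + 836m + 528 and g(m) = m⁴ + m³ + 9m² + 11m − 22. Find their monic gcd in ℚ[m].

Euclidean algorithm in ℚ[m]:
  4m⁵ + 32m⁴ + 120m³ + 400m² + 836m + 528 = (4m + 28)(m⁴ + m³ + 9m² + 11m − 22) + (56m³ + 104m² + 616m + 1144)
  m⁴ + m³ + 9m² + 11m − 22 = ((1/56)m − 3/196)(56m³ + 104m² + 616m + 1144) + (−(20/49)m² − 220/49)
  56m³ + 104m² + 616m + 1144 = (−(686/5)m − 1274/5)(−(20/49)m² − 220/49) + (0)
Last nonzero remainder: −(20/49)m² − 220/49. Dividing through by −20/49 gives the monic gcd m² + 11.

m² + 11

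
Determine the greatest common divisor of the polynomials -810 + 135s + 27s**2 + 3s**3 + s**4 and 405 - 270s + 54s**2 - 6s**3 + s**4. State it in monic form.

Apply the Euclidean algorithm:
  s**4 + 3s**3 + 27s**2 + 135s - 810 = (s**4 - 6s**3 + 54s**2 - 270s + 405) + (9s**3 - 27s**2 + 405s - 1215)
  s**4 - 6s**3 + 54s**2 - 270s + 405 = ((1/9)s - 1/3)(9s**3 - 27s**2 + 405s - 1215) + (0)
Last nonzero remainder: 9s**3 - 27s**2 + 405s - 1215. Dividing through by 9 gives the monic gcd s**3 - 3s**2 + 45s - 135.

-135 + 45s - 3s**2 + s**3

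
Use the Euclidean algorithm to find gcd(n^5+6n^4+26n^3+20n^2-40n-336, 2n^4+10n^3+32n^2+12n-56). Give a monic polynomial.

n^2+4n+14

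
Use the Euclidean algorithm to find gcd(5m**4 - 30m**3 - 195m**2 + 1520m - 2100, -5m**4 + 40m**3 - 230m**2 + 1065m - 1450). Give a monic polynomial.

m**2 - 7m + 10

By polynomial division,
  5m**4 - 30m**3 - 195m**2 + 1520m - 2100 = (-1)(-5m**4 + 40m**3 - 230m**2 + 1065m - 1450) + (10m**3 - 425m**2 + 2585m - 3550)
  -5m**4 + 40m**3 - 230m**2 + 1065m - 1450 = (-(1/2)m - 69/4)(10m**3 - 425m**2 + 2585m - 3550) + (-(25075/4)m**2 + (175525/4)m - 125375/2)
  10m**3 - 425m**2 + 2585m - 3550 = (-(8/5015)m + 284/5015)(-(25075/4)m**2 + (175525/4)m - 125375/2) + (0)
Last nonzero remainder: -(25075/4)m**2 + (175525/4)m - 125375/2. Dividing through by -25075/4 gives the monic gcd m**2 - 7m + 10.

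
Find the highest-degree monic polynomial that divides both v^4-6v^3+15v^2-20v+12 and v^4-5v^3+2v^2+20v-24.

v^2-4v+4

Euclidean algorithm in ℚ[v]:
  v^4-6v^3+15v^2-20v+12 = (v^4-5v^3+2v^2+20v-24) + (-v^3+13v^2-40v+36)
  v^4-5v^3+2v^2+20v-24 = (-v-8)(-v^3+13v^2-40v+36) + (66v^2-264v+264)
  -v^3+13v^2-40v+36 = (-(1/66)v+3/22)(66v^2-264v+264) + (0)
Last nonzero remainder: 66v^2-264v+264. Dividing through by 66 gives the monic gcd v^2-4v+4.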